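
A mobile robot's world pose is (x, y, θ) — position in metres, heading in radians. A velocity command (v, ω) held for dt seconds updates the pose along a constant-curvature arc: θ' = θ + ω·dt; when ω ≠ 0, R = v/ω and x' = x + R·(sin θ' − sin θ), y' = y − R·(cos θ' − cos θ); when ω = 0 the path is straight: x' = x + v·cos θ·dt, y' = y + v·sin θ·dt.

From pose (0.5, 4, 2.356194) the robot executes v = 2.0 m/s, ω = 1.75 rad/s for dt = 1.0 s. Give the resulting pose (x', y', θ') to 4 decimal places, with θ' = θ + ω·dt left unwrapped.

θ' = 2.3562 + 1.75·1.0 = 4.1062
R = v/ω = 2.0/1.75 = 1.1429
x' = 0.5 + 1.1429·(sin 4.1062 − sin 2.3562) = -1.2473
y' = 4 − 1.1429·(cos 4.1062 − cos 2.3562) = 3.8430

(-1.2473, 3.8430, 4.1062)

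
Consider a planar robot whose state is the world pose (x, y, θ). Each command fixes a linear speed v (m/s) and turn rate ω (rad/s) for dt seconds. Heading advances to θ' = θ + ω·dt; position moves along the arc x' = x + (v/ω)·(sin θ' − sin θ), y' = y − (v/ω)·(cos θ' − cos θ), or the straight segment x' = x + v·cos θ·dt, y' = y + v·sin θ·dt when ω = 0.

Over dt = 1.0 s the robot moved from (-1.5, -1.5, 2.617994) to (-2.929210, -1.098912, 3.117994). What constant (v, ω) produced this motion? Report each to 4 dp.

v = 1.5000, ω = 0.5000

Δθ = 3.117994 − 2.617994 = 0.500000
ω = Δθ/dt = 0.500000/1.0 = 0.5000
R = Δx/(sin θ' − sin θ) = 3.0000
v = R·ω = 3.0000·0.5000 = 1.5000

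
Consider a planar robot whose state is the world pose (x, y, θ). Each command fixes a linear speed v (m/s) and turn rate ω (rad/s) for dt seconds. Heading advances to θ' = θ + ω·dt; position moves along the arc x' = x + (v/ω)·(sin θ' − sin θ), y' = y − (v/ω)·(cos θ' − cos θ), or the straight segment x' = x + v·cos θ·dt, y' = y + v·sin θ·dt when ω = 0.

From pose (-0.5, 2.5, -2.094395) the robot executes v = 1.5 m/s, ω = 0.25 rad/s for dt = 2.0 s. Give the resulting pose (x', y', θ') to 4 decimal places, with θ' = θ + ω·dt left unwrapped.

(-1.3022, -0.3584, -1.5944)

θ' = -2.0944 + 0.25·2.0 = -1.5944
R = v/ω = 1.5/0.25 = 6.0000
x' = -0.5 + 6.0000·(sin -1.5944 − sin -2.0944) = -1.3022
y' = 2.5 − 6.0000·(cos -1.5944 − cos -2.0944) = -0.3584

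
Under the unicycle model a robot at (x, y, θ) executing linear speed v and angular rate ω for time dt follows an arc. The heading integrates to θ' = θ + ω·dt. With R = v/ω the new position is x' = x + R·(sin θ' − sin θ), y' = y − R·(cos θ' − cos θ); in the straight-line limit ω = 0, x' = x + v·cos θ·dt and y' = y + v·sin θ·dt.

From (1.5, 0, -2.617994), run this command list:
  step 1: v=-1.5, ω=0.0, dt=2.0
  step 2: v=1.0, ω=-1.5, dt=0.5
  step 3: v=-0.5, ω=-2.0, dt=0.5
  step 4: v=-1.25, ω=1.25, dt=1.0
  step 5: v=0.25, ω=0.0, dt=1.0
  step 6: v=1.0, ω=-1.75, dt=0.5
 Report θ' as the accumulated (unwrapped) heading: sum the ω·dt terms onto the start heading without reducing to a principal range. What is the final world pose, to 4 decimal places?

(4.0659, 0.7952, -3.9930)

step 1: θ'=-2.6180 (straight) → pose (4.0981, 1.5000, -2.6180)
step 2: θ'=-3.3680 (R=-0.6667) → pose (3.6151, 1.4277, -3.3680)
step 3: θ'=-4.3680 (R=0.2500) → pose (3.7943, 1.2685, -4.3680)
step 4: θ'=-3.1180 (R=-1.0000) → pose (4.7592, 0.6064, -3.1180)
step 5: θ'=-3.1180 (straight) → pose (4.5092, 0.6005, -3.1180)
step 6: θ'=-3.9930 (R=-0.5714) → pose (4.0659, 0.7952, -3.9930)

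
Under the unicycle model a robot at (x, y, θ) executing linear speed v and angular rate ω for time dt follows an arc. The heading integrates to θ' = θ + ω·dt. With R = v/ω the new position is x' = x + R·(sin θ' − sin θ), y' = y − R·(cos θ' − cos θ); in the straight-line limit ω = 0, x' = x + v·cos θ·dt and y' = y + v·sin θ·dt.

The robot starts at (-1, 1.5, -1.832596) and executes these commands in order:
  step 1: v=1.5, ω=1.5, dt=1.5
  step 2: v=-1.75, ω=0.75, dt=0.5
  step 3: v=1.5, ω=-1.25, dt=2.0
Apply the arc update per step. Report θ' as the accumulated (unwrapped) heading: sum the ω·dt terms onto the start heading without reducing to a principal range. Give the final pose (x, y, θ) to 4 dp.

step 1: θ'=0.4174 (R=1.0000) → pose (0.3713, 0.3270, 0.4174)
step 2: θ'=0.7924 (R=-2.3333) → pose (-0.3442, -0.1677, 0.7924)
step 3: θ'=-1.7076 (R=-1.2000) → pose (1.6990, -1.1739, -1.7076)

(1.6990, -1.1739, -1.7076)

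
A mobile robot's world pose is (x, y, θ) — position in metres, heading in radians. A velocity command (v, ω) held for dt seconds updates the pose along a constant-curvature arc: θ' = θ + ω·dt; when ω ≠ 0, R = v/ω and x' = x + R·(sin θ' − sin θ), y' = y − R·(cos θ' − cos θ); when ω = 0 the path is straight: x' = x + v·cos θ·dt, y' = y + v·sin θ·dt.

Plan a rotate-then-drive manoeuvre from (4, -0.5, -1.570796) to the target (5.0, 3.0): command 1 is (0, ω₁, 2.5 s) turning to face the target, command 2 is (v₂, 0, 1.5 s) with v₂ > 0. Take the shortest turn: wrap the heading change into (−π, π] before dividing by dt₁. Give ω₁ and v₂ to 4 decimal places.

ω₁ = 1.1453, v₂ = 2.4267

heading to target = atan2(3−-0.5, 5−4) = 1.2925
Δθ = wrap(1.2925 − -1.5708) = 2.8633; ω₁ = Δθ/dt₁ = 1.1453
distance = √((5−4)² + (3−-0.5)²) = 3.6401; v₂ = distance/dt₂ = 2.4267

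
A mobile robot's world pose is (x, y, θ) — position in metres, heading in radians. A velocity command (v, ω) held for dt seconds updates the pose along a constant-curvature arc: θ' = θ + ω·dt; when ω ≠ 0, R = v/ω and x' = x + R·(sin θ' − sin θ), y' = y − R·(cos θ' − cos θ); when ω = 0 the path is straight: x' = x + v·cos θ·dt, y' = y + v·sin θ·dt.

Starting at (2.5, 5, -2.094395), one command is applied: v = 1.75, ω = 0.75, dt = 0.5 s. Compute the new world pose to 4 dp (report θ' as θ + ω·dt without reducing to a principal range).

(2.2131, 4.1788, -1.7194)

θ' = -2.0944 + 0.75·0.5 = -1.7194
R = v/ω = 1.75/0.75 = 2.3333
x' = 2.5 + 2.3333·(sin -1.7194 − sin -2.0944) = 2.2131
y' = 5 − 2.3333·(cos -1.7194 − cos -2.0944) = 4.1788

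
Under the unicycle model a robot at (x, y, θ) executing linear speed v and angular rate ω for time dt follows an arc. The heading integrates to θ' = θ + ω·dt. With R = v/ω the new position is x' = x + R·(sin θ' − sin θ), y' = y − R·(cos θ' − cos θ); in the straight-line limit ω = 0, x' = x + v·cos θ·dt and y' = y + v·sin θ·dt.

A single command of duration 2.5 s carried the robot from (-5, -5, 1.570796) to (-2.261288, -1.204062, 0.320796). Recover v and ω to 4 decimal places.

v = 2.0000, ω = -0.5000

Δθ = 0.320796 − 1.570796 = -1.250000
ω = Δθ/dt = -1.250000/2.5 = -0.5000
R = −Δy/(cos θ' − cos θ) = -4.0000
v = R·ω = -4.0000·-0.5000 = 2.0000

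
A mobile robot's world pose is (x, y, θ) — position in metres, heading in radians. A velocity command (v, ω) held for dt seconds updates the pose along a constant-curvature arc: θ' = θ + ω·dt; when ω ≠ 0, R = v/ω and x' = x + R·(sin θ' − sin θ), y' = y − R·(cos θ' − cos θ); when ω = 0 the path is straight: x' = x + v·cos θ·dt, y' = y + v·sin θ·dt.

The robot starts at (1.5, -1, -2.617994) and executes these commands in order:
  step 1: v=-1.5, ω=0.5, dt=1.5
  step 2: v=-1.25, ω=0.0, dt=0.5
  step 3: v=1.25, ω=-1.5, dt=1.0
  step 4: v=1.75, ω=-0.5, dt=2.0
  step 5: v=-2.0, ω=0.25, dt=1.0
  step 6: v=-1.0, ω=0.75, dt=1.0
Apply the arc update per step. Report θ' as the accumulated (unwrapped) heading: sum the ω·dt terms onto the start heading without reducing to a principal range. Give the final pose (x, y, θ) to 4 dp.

(1.2665, 0.6464, -3.3680)

step 1: θ'=-1.8680 (R=-3.0000) → pose (2.8685, 0.7196, -1.8680)
step 2: θ'=-1.8680 (straight) → pose (3.0515, 1.3172, -1.8680)
step 3: θ'=-3.3680 (R=-0.8333) → pose (2.0676, 0.7491, -3.3680)
step 4: θ'=-4.3680 (R=-3.5000) → pose (-0.4412, 2.9781, -4.3680)
step 5: θ'=-4.1180 (R=-8.0000) → pose (0.4612, 1.1991, -4.1180)
step 6: θ'=-3.3680 (R=-1.3333) → pose (1.2665, 0.6464, -3.3680)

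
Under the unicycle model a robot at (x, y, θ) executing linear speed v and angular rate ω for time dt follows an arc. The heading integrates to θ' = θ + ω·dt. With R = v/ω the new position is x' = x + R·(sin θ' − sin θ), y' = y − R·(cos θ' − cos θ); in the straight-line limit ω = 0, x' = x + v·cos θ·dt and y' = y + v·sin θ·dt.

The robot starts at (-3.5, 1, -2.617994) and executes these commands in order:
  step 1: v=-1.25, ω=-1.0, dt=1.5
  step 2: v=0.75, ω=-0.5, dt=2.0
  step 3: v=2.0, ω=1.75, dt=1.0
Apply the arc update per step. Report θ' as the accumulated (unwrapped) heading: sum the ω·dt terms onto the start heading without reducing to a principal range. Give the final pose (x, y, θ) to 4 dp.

step 1: θ'=-4.1180 (R=1.2500) → pose (-1.8394, 0.6175, -4.1180)
step 2: θ'=-5.1180 (R=-1.5000) → pose (-1.9750, 2.0494, -5.1180)
step 3: θ'=-3.3680 (R=1.1429) → pose (-2.7685, 3.6140, -3.3680)

(-2.7685, 3.6140, -3.3680)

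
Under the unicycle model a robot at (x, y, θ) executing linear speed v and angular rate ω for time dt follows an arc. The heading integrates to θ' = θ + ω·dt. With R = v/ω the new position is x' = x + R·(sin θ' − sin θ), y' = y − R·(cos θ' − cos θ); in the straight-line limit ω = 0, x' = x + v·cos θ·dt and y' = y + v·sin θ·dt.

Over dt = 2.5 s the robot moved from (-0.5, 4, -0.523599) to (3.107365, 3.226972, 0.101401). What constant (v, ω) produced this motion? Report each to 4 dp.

v = 1.5000, ω = 0.2500

Δθ = 0.101401 − -0.523599 = 0.625000
ω = Δθ/dt = 0.625000/2.5 = 0.2500
R = Δx/(sin θ' − sin θ) = 6.0000
v = R·ω = 6.0000·0.2500 = 1.5000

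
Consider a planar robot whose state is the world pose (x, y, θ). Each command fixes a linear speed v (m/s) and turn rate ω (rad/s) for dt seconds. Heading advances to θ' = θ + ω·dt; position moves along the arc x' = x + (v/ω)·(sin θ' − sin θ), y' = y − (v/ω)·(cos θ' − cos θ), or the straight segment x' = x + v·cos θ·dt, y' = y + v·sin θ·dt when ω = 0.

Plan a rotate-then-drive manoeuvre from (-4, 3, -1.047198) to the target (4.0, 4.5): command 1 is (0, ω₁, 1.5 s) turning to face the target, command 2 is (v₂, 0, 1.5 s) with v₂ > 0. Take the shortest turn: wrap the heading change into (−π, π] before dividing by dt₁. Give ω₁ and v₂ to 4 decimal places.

ω₁ = 0.8217, v₂ = 5.4263

heading to target = atan2(4.5−3, 4−-4) = 0.1853
Δθ = wrap(0.1853 − -1.0472) = 1.2325; ω₁ = Δθ/dt₁ = 0.8217
distance = √((4−-4)² + (4.5−3)²) = 8.1394; v₂ = distance/dt₂ = 5.4263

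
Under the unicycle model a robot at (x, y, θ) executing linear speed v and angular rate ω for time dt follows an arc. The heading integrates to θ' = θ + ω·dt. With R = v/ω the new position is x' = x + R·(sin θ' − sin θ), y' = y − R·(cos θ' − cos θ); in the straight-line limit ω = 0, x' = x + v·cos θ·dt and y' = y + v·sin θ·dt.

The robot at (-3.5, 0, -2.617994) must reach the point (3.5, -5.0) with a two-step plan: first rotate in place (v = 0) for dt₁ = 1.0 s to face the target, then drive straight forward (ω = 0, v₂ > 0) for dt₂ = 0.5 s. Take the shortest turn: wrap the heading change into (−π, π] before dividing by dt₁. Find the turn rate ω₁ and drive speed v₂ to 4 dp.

ω₁ = 1.9977, v₂ = 17.2047

heading to target = atan2(-5−0, 3.5−-3.5) = -0.6202
Δθ = wrap(-0.6202 − -2.6180) = 1.9977; ω₁ = Δθ/dt₁ = 1.9977
distance = √((3.5−-3.5)² + (-5−0)²) = 8.6023; v₂ = distance/dt₂ = 17.2047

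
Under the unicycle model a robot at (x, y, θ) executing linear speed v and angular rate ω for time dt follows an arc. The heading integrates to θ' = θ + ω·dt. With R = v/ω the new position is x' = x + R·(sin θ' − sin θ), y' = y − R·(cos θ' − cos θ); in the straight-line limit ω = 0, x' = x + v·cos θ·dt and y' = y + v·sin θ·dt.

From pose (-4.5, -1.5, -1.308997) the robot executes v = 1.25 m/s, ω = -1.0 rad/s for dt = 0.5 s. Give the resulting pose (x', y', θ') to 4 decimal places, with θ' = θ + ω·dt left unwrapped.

(-4.4927, -2.1185, -1.8090)

θ' = -1.3090 + -1.0·0.5 = -1.8090
R = v/ω = 1.25/-1.0 = -1.2500
x' = -4.5 + -1.2500·(sin -1.8090 − sin -1.3090) = -4.4927
y' = -1.5 − -1.2500·(cos -1.8090 − cos -1.3090) = -2.1185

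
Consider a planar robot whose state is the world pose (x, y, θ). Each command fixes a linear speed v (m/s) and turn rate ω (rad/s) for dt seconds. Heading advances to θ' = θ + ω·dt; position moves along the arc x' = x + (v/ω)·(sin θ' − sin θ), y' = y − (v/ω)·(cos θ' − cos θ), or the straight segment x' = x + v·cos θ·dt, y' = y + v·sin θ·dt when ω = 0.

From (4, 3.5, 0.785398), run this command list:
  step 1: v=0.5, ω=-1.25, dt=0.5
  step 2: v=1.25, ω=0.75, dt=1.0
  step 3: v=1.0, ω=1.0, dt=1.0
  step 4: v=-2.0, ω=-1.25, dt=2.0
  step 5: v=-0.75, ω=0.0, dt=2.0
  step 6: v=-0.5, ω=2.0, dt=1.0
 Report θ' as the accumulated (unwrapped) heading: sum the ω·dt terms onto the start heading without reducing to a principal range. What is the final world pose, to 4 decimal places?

step 1: θ'=0.1604 (R=-0.4000) → pose (4.2190, 3.6120, 0.1604)
step 2: θ'=0.9104 (R=1.6667) → pose (5.2690, 4.2349, 0.9104)
step 3: θ'=1.9104 (R=1.0000) → pose (5.4222, 5.1815, 1.9104)
step 4: θ'=-0.5896 (R=1.6000) → pose (3.0239, 3.3186, -0.5896)
step 5: θ'=-0.5896 (straight) → pose (1.7771, 4.1527, -0.5896)
step 6: θ'=1.4104 (R=-0.2500) → pose (1.3913, 3.9848, 1.4104)

(1.3913, 3.9848, 1.4104)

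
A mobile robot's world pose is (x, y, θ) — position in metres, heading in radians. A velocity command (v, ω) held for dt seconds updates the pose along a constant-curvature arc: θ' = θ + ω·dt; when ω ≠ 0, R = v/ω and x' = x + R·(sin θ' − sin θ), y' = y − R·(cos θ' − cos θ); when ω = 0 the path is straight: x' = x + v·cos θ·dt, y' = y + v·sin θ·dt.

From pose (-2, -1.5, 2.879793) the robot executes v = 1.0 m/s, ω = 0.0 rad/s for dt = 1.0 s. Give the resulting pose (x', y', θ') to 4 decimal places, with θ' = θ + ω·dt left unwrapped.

θ' = 2.8798 + 0.0·1.0 = 2.8798
ω = 0 → straight: x' = -2 + 1.0·cos(2.8798)·1.0 = -2.9659
y' = -1.5 + 1.0·sin(2.8798)·1.0 = -1.2412

(-2.9659, -1.2412, 2.8798)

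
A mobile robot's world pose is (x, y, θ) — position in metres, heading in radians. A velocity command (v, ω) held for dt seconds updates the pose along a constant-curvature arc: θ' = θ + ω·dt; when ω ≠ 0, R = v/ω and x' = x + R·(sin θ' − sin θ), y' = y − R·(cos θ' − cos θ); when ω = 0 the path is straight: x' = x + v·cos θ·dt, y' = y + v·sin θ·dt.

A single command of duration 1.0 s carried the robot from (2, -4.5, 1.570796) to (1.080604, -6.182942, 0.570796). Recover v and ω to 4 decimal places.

v = -2.0000, ω = -1.0000

Δθ = 0.570796 − 1.570796 = -1.000000
ω = Δθ/dt = -1.000000/1.0 = -1.0000
R = −Δy/(cos θ' − cos θ) = 2.0000
v = R·ω = 2.0000·-1.0000 = -2.0000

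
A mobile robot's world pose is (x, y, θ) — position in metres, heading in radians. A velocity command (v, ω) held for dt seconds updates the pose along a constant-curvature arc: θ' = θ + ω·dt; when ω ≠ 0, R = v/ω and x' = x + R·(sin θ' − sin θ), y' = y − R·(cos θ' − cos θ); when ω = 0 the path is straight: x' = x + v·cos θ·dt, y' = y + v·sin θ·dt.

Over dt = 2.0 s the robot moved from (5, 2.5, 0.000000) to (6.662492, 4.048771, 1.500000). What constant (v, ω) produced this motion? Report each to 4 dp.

v = 1.2500, ω = 0.7500

Δθ = 1.500000 − 0.000000 = 1.500000
ω = Δθ/dt = 1.500000/2.0 = 0.7500
R = Δx/(sin θ' − sin θ) = 1.6667
v = R·ω = 1.6667·0.7500 = 1.2500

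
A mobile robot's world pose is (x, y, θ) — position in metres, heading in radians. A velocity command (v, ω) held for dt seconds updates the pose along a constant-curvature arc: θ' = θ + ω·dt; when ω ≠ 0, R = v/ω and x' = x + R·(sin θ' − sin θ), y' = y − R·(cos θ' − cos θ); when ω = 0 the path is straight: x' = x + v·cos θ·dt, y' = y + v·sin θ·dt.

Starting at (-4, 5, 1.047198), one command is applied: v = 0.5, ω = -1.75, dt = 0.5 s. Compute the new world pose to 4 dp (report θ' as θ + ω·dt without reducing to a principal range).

θ' = 1.0472 + -1.75·0.5 = 0.1722
R = v/ω = 0.5/-1.75 = -0.2857
x' = -4 + -0.2857·(sin 0.1722 − sin 1.0472) = -3.8015
y' = 5 − -0.2857·(cos 0.1722 − cos 1.0472) = 5.1386

(-3.8015, 5.1386, 0.1722)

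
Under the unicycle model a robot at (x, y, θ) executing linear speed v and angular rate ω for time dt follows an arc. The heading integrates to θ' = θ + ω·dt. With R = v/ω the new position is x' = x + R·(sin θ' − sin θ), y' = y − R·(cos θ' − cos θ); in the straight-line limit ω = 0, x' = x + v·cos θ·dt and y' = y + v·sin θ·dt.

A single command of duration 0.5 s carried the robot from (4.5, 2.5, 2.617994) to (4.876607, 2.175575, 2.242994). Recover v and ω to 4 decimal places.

Δθ = 2.242994 − 2.617994 = -0.375000
ω = Δθ/dt = -0.375000/0.5 = -0.7500
R = Δx/(sin θ' − sin θ) = 1.3333
v = R·ω = 1.3333·-0.7500 = -1.0000

v = -1.0000, ω = -0.7500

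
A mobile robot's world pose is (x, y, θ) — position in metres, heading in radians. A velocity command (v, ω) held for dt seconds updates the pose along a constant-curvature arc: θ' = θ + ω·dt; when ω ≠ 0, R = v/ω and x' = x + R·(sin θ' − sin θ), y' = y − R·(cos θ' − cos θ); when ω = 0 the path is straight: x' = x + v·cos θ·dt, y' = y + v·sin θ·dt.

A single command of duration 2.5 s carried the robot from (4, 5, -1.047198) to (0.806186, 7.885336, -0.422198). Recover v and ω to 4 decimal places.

v = -1.7500, ω = 0.2500

Δθ = -0.422198 − -1.047198 = 0.625000
ω = Δθ/dt = 0.625000/2.5 = 0.2500
R = Δx/(sin θ' − sin θ) = -7.0000
v = R·ω = -7.0000·0.2500 = -1.7500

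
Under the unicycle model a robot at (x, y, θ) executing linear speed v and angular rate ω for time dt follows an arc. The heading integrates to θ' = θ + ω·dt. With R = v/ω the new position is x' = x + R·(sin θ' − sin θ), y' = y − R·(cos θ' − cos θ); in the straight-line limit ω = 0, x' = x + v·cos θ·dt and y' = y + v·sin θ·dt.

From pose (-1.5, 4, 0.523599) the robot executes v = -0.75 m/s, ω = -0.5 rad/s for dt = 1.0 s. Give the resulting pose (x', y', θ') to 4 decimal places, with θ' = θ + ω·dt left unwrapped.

θ' = 0.5236 + -0.5·1.0 = 0.0236
R = v/ω = -0.75/-0.5 = 1.5000
x' = -1.5 + 1.5000·(sin 0.0236 − sin 0.5236) = -2.2146
y' = 4 − 1.5000·(cos 0.0236 − cos 0.5236) = 3.7995

(-2.2146, 3.7995, 0.0236)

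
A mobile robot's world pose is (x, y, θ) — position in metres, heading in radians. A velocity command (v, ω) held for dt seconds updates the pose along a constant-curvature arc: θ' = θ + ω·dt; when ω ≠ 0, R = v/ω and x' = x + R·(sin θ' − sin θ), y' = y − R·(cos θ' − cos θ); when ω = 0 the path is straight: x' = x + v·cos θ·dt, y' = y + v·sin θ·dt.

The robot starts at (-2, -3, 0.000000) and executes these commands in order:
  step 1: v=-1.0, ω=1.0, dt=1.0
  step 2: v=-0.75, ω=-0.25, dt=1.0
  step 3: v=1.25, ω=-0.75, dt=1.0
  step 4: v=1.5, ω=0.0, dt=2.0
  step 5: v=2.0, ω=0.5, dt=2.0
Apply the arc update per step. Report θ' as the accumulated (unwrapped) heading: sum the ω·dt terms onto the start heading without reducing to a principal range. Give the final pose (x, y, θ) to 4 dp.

step 1: θ'=1.0000 (R=-1.0000) → pose (-2.8415, -3.4597, 1.0000)
step 2: θ'=0.7500 (R=3.0000) → pose (-3.3210, -4.0339, 0.7500)
step 3: θ'=0.0000 (R=-1.6667) → pose (-2.1849, -3.5867, 0.0000)
step 4: θ'=0.0000 (straight) → pose (0.8151, -3.5867, 0.0000)
step 5: θ'=1.0000 (R=4.0000) → pose (4.1810, -1.7479, 1.0000)

(4.1810, -1.7479, 1.0000)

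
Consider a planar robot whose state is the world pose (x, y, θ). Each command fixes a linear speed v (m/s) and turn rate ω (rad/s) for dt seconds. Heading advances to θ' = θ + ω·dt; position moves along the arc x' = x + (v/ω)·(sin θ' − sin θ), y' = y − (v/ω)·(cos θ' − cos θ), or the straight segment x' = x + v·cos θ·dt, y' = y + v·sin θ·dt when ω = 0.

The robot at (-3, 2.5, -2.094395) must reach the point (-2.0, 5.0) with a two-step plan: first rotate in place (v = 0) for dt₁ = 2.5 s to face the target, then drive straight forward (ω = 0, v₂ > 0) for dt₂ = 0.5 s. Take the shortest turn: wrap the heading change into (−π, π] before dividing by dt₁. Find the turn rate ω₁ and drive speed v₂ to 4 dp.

ω₁ = -1.1994, v₂ = 5.3852

heading to target = atan2(5−2.5, -2−-3) = 1.1903
Δθ = wrap(1.1903 − -2.0944) = -2.9985; ω₁ = Δθ/dt₁ = -1.1994
distance = √((-2−-3)² + (5−2.5)²) = 2.6926; v₂ = distance/dt₂ = 5.3852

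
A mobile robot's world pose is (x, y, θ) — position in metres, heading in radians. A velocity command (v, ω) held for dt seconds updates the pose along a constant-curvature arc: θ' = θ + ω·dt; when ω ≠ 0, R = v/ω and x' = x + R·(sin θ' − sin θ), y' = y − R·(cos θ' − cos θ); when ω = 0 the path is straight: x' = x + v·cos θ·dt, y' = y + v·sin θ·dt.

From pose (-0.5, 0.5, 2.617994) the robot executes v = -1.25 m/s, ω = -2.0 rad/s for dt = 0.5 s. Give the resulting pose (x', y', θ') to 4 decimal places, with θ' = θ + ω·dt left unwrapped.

θ' = 2.6180 + -2.0·0.5 = 1.6180
R = v/ω = -1.25/-2.0 = 0.6250
x' = -0.5 + 0.6250·(sin 1.6180 − sin 2.6180) = -0.1882
y' = 0.5 − 0.6250·(cos 1.6180 − cos 2.6180) = -0.0118

(-0.1882, -0.0118, 1.6180)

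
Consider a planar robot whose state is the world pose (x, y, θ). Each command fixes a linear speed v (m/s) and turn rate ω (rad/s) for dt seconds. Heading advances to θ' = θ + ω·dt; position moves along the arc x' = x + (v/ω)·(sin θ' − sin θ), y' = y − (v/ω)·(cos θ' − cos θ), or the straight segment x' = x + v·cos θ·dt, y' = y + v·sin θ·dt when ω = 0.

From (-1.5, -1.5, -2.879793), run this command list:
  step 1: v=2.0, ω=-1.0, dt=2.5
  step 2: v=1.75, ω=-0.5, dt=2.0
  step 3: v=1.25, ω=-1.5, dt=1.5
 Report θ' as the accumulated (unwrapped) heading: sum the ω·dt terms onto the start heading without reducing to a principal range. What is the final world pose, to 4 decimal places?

step 1: θ'=-5.3798 (R=-2.0000) → pose (-3.5885, 1.6697, -5.3798)
step 2: θ'=-6.3798 (R=-3.5000) → pose (-0.5019, 2.9871, -6.3798)
step 3: θ'=-8.6298 (R=-0.8333) → pose (0.0126, 1.5741, -8.6298)

(0.0126, 1.5741, -8.6298)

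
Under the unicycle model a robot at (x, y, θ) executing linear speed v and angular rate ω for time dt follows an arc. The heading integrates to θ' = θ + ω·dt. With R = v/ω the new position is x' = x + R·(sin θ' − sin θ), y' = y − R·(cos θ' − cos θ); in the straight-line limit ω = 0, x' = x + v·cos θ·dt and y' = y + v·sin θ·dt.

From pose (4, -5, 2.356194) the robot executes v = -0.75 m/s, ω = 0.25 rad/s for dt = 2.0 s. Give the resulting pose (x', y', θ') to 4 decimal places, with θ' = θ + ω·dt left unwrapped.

θ' = 2.3562 + 0.25·2.0 = 2.8562
R = v/ω = -0.75/0.25 = -3.0000
x' = 4 + -3.0000·(sin 2.8562 − sin 2.3562) = 5.2767
y' = -5 − -3.0000·(cos 2.8562 − cos 2.3562) = -5.7573

(5.2767, -5.7573, 2.8562)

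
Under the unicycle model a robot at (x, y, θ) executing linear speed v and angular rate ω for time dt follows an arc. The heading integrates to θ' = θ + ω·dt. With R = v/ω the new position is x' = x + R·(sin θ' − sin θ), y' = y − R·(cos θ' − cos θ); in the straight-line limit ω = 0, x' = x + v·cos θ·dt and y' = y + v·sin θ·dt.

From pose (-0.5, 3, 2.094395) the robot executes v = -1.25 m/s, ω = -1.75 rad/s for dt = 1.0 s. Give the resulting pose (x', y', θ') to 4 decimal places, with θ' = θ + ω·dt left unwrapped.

(-0.8774, 1.9705, 0.3444)

θ' = 2.0944 + -1.75·1.0 = 0.3444
R = v/ω = -1.25/-1.75 = 0.7143
x' = -0.5 + 0.7143·(sin 0.3444 − sin 2.0944) = -0.8774
y' = 3 − 0.7143·(cos 0.3444 − cos 2.0944) = 1.9705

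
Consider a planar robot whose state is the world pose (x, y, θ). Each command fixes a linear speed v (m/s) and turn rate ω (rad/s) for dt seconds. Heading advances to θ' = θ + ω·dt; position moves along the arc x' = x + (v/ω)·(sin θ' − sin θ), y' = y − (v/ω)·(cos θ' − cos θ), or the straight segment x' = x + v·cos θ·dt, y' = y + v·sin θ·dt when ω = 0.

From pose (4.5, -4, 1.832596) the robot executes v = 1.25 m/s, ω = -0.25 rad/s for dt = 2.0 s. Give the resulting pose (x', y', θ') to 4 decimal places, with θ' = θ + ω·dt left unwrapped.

θ' = 1.8326 + -0.25·2.0 = 1.3326
R = v/ω = 1.25/-0.25 = -5.0000
x' = 4.5 + -5.0000·(sin 1.3326 − sin 1.8326) = 4.4708
y' = -4 − -5.0000·(cos 1.3326 − cos 1.8326) = -1.5261

(4.4708, -1.5261, 1.3326)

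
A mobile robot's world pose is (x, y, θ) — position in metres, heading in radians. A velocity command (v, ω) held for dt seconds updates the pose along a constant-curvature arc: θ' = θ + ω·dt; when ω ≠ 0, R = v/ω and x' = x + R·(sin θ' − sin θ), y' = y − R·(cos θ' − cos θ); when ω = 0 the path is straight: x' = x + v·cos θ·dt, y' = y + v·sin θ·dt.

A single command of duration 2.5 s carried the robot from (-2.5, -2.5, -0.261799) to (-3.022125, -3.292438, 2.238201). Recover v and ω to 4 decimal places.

Δθ = 2.238201 − -0.261799 = 2.500000
ω = Δθ/dt = 2.500000/2.5 = 1.0000
R = −Δy/(cos θ' − cos θ) = -0.5000
v = R·ω = -0.5000·1.0000 = -0.5000

v = -0.5000, ω = 1.0000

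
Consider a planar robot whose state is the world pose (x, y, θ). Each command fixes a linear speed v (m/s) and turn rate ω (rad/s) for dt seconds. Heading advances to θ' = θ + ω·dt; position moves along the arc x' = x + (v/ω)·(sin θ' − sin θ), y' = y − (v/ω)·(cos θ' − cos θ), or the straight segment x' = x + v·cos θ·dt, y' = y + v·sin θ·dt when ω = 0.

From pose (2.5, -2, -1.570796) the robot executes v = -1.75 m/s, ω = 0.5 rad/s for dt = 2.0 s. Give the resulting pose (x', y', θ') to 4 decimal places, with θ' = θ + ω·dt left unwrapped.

θ' = -1.5708 + 0.5·2.0 = -0.5708
R = v/ω = -1.75/0.5 = -3.5000
x' = 2.5 + -3.5000·(sin -0.5708 − sin -1.5708) = 0.8911
y' = -2 − -3.5000·(cos -0.5708 − cos -1.5708) = 0.9451

(0.8911, 0.9451, -0.5708)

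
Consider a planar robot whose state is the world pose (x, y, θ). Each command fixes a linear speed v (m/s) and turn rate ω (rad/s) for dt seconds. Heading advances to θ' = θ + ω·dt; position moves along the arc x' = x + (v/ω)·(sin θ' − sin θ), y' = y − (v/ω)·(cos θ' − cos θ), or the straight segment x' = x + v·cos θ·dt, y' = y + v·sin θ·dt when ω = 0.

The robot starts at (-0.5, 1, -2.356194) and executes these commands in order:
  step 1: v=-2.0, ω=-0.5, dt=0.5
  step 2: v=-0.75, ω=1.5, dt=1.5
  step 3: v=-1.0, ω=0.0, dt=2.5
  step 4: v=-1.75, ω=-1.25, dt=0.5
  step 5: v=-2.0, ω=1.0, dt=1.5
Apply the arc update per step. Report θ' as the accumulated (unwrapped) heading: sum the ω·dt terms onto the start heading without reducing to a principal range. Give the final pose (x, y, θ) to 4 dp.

(-5.4656, 4.5407, 0.5188)

step 1: θ'=-2.6062 (R=4.0000) → pose (0.2877, 1.6118, -2.6062)
step 2: θ'=-0.3562 (R=-0.5000) → pose (0.2070, 2.5105, -0.3562)
step 3: θ'=-0.3562 (straight) → pose (-2.1361, 3.3823, -0.3562)
step 4: θ'=-0.9812 (R=1.4000) → pose (-2.8116, 3.9159, -0.9812)
step 5: θ'=0.5188 (R=-2.0000) → pose (-5.4656, 4.5407, 0.5188)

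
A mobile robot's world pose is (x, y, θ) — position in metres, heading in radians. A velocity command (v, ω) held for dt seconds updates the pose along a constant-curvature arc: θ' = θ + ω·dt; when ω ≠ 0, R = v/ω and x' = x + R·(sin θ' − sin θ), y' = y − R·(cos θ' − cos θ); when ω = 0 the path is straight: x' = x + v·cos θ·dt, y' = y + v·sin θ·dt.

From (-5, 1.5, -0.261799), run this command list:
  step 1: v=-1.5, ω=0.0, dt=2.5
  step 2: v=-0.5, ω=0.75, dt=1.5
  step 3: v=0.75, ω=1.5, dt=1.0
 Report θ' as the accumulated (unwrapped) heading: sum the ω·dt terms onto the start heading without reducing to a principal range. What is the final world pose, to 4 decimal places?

step 1: θ'=-0.2618 (straight) → pose (-8.6222, 2.4706, -0.2618)
step 2: θ'=0.8632 (R=-0.6667) → pose (-9.3014, 2.2600, 0.8632)
step 3: θ'=2.3632 (R=0.5000) → pose (-9.3303, 2.9410, 2.3632)

(-9.3303, 2.9410, 2.3632)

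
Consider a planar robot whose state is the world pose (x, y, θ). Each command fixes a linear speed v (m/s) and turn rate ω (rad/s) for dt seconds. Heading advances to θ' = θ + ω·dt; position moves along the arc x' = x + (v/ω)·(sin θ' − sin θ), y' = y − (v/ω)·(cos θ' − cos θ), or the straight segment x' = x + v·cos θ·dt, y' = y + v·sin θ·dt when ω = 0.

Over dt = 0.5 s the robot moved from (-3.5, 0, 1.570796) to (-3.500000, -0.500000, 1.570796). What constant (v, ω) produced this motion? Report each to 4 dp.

v = -1.0000, ω = 0.0000

Δθ = 1.570796 − 1.570796 = 0.000000
ω = Δθ/dt = 0.000000/0.5 = 0.0000
ω = 0 → v = (Δx·cos θ + Δy·sin θ)/dt = -1.0000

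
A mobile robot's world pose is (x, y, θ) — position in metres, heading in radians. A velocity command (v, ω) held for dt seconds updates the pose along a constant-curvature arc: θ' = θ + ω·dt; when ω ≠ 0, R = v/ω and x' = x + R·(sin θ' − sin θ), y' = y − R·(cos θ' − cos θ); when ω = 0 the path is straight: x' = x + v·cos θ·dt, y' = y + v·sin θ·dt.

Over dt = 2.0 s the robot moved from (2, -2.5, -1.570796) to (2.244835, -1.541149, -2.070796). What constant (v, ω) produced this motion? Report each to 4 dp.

v = -0.5000, ω = -0.2500

Δθ = -2.070796 − -1.570796 = -0.500000
ω = Δθ/dt = -0.500000/2.0 = -0.2500
R = −Δy/(cos θ' − cos θ) = 2.0000
v = R·ω = 2.0000·-0.2500 = -0.5000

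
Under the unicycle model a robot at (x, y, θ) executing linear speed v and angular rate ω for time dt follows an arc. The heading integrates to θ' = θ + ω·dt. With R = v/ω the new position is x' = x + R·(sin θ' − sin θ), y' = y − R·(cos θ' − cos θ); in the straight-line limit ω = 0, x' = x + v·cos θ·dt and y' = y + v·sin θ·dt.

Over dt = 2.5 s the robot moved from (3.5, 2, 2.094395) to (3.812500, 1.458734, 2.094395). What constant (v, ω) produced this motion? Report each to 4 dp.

v = -0.2500, ω = 0.0000

Δθ = 2.094395 − 2.094395 = 0.000000
ω = Δθ/dt = 0.000000/2.5 = 0.0000
ω = 0 → v = (Δx·cos θ + Δy·sin θ)/dt = -0.2500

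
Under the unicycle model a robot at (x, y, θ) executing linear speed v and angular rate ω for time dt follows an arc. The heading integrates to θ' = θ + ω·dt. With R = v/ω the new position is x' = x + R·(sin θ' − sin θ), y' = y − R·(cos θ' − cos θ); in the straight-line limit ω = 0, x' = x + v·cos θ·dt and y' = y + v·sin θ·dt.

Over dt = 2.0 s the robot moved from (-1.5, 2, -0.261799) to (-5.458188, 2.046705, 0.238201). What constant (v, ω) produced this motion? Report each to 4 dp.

v = -2.0000, ω = 0.2500

Δθ = 0.238201 − -0.261799 = 0.500000
ω = Δθ/dt = 0.500000/2.0 = 0.2500
R = Δx/(sin θ' − sin θ) = -8.0000
v = R·ω = -8.0000·0.2500 = -2.0000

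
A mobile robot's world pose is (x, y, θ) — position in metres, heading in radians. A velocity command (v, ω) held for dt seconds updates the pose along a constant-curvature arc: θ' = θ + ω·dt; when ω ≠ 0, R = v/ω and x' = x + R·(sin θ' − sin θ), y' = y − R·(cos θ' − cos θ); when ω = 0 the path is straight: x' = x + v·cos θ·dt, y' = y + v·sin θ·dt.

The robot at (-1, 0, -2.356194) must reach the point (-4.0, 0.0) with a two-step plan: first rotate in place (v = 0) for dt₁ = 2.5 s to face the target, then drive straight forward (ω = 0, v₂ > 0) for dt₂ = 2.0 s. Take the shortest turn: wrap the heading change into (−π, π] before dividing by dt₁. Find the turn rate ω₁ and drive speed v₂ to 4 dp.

heading to target = atan2(0−0, -4−-1) = 3.1416
Δθ = wrap(3.1416 − -2.3562) = -0.7854; ω₁ = Δθ/dt₁ = -0.3142
distance = √((-4−-1)² + (0−0)²) = 3.0000; v₂ = distance/dt₂ = 1.5000

ω₁ = -0.3142, v₂ = 1.5000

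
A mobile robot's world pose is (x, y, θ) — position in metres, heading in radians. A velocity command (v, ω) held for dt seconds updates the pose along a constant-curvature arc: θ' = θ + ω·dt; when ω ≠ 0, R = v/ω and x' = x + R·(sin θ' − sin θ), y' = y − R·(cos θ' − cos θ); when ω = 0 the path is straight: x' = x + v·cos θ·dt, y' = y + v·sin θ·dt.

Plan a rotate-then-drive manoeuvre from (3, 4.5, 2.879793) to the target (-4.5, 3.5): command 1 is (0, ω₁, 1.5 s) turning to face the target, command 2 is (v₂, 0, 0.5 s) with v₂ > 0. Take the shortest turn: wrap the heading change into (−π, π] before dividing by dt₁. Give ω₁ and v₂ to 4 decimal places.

ω₁ = 0.2629, v₂ = 15.1327

heading to target = atan2(3.5−4.5, -4.5−3) = -3.0090
Δθ = wrap(-3.0090 − 2.8798) = 0.3944; ω₁ = Δθ/dt₁ = 0.2629
distance = √((-4.5−3)² + (3.5−4.5)²) = 7.5664; v₂ = distance/dt₂ = 15.1327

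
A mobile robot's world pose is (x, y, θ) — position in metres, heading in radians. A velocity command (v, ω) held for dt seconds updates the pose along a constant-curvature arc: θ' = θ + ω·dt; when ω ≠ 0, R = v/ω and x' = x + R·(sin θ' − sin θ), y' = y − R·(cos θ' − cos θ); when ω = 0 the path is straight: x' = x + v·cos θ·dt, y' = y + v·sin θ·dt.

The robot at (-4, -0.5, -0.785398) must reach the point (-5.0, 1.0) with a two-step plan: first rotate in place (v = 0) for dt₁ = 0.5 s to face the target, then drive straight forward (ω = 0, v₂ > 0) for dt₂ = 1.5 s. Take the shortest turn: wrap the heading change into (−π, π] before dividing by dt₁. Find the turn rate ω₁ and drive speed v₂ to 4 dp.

heading to target = atan2(1−-0.5, -5−-4) = 2.1588
Δθ = wrap(2.1588 − -0.7854) = 2.9442; ω₁ = Δθ/dt₁ = 5.8884
distance = √((-5−-4)² + (1−-0.5)²) = 1.8028; v₂ = distance/dt₂ = 1.2019

ω₁ = 5.8884, v₂ = 1.2019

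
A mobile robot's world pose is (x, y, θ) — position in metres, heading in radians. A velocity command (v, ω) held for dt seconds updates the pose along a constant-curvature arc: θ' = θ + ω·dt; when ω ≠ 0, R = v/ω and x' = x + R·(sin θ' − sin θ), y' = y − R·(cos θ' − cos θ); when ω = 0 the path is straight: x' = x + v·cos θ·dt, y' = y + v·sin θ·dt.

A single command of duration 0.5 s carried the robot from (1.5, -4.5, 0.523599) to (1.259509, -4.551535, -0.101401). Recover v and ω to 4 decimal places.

v = -0.5000, ω = -1.2500

Δθ = -0.101401 − 0.523599 = -0.625000
ω = Δθ/dt = -0.625000/0.5 = -1.2500
R = Δx/(sin θ' − sin θ) = 0.4000
v = R·ω = 0.4000·-1.2500 = -0.5000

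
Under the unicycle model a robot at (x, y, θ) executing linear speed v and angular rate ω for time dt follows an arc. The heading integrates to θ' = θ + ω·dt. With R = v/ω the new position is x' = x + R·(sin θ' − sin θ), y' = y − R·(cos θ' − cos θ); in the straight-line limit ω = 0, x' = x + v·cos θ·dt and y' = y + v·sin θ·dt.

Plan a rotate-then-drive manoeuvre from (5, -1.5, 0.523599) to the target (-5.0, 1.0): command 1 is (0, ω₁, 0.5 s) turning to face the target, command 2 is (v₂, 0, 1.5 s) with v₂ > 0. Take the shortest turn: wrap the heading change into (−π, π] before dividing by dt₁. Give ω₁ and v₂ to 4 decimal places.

ω₁ = 4.7460, v₂ = 6.8718

heading to target = atan2(1−-1.5, -5−5) = 2.8966
Δθ = wrap(2.8966 − 0.5236) = 2.3730; ω₁ = Δθ/dt₁ = 4.7460
distance = √((-5−5)² + (1−-1.5)²) = 10.3078; v₂ = distance/dt₂ = 6.8718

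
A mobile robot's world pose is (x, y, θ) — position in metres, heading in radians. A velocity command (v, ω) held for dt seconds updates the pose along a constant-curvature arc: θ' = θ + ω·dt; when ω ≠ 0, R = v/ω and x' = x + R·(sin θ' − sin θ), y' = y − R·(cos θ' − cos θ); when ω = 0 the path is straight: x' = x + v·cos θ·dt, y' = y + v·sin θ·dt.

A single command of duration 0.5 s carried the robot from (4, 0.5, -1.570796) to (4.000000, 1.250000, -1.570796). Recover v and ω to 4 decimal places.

v = -1.5000, ω = 0.0000

Δθ = -1.570796 − -1.570796 = 0.000000
ω = Δθ/dt = 0.000000/0.5 = 0.0000
ω = 0 → v = (Δx·cos θ + Δy·sin θ)/dt = -1.5000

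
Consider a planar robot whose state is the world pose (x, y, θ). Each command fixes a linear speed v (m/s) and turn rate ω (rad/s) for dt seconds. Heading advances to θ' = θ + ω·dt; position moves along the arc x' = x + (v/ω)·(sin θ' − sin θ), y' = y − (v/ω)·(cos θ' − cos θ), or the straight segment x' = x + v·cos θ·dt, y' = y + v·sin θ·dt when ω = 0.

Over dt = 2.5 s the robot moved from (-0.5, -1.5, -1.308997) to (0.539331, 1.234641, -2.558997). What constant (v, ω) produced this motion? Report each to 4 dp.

Δθ = -2.558997 − -1.308997 = -1.250000
ω = Δθ/dt = -1.250000/2.5 = -0.5000
R = −Δy/(cos θ' − cos θ) = 2.5000
v = R·ω = 2.5000·-0.5000 = -1.2500

v = -1.2500, ω = -0.5000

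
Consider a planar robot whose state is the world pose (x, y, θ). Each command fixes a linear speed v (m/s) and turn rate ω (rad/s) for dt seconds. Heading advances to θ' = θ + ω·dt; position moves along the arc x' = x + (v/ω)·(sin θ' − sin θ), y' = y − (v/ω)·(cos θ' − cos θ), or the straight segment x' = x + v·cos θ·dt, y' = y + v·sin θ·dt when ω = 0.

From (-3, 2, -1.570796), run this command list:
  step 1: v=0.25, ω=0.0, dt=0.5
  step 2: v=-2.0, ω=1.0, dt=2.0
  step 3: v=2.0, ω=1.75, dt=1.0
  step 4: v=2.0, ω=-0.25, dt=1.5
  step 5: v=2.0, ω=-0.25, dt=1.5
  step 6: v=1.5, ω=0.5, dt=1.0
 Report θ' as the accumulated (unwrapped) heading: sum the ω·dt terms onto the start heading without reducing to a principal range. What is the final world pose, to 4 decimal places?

(-6.8862, 12.5632, 1.9292)

step 1: θ'=-1.5708 (straight) → pose (-3.0000, 1.8750, -1.5708)
step 2: θ'=0.4292 (R=-2.0000) → pose (-5.8323, 3.6936, 0.4292)
step 3: θ'=2.1792 (R=1.1429) → pose (-5.3701, 5.3860, 2.1792)
step 4: θ'=1.8042 (R=-8.0000) → pose (-6.5887, 8.1081, 1.8042)
step 5: θ'=1.4292 (R=-8.0000) → pose (-6.7256, 11.0875, 1.4292)
step 6: θ'=1.9292 (R=3.0000) → pose (-6.8862, 12.5632, 1.9292)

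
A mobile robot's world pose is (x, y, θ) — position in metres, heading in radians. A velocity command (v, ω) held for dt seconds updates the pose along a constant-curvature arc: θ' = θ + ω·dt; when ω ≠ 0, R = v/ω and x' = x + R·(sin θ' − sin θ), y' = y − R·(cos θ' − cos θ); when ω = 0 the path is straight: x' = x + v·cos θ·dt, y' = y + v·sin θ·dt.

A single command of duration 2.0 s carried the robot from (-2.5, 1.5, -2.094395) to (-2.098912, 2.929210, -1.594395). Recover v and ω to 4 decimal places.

Δθ = -1.594395 − -2.094395 = 0.500000
ω = Δθ/dt = 0.500000/2.0 = 0.2500
R = −Δy/(cos θ' − cos θ) = -3.0000
v = R·ω = -3.0000·0.2500 = -0.7500

v = -0.7500, ω = 0.2500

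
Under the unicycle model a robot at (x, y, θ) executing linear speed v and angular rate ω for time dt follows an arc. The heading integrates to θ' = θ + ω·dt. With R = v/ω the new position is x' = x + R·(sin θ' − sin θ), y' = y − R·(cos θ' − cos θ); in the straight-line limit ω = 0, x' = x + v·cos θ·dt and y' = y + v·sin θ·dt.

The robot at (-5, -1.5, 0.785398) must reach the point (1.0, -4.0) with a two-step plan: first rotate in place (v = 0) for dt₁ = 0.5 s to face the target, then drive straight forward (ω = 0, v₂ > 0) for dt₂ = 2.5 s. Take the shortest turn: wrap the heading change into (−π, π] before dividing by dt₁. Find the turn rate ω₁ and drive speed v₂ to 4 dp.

heading to target = atan2(-4−-1.5, 1−-5) = -0.3948
Δθ = wrap(-0.3948 − 0.7854) = -1.1802; ω₁ = Δθ/dt₁ = -2.3604
distance = √((1−-5)² + (-4−-1.5)²) = 6.5000; v₂ = distance/dt₂ = 2.6000

ω₁ = -2.3604, v₂ = 2.6000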